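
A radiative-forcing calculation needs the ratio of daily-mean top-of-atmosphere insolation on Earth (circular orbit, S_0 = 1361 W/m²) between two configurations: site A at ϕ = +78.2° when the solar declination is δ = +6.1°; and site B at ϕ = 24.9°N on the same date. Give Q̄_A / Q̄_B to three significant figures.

— Configuration A (ϕ=+78.2°):
cos h₀ = −tan(+78.2°) tan(+6.100°) = -0.5116, h₀ = 2.1078 rad.
Bracket: h₀ sin ϕ sin δ + cos ϕ cos δ sin h₀ = 2.1078×0.97887×0.10626 + 0.20450×0.99434×0.85925 = 0.219242 + 0.174722 = 0.393964.
Q̄ = (S_0/π) × [bracket] = (1361/π) × 0.393964 = 170.67 W/m².
— Configuration B (ϕ=+24.9°):
cos h₀ = −tan(+24.9°) tan(+6.100°) = -0.0496, h₀ = 1.6204 rad.
Bracket: h₀ sin ϕ sin δ + cos ϕ cos δ sin h₀ = 1.6204×0.42104×0.10626 + 0.90704×0.99434×0.99877 = 0.072496 + 0.900797 = 0.973293.
Q̄ = (S_0/π) × [bracket] = (1361/π) × 0.973293 = 421.65 W/m².
Ratio Q̄_A / Q̄_B = 170.67 / 421.65 = 0.4048.

Q̄_A / Q̄_B ≈ 0.405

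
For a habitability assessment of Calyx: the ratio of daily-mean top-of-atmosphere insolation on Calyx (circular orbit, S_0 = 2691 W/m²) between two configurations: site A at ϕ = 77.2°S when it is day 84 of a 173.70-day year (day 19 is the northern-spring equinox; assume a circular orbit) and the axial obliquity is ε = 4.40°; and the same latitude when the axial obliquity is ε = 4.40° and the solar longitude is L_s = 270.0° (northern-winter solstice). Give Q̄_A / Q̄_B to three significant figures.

Q̄_A / Q̄_B ≈ 0.410

— Configuration A (ϕ=-77.2°):
Solar longitude: L_s = 360° × (84 − 19)/173.70 = 134.715°.
sin δ = sin 4.40° × sin 134.715° = 0.05452, so δ = +3.125°.
cos h₀ = −tan(-77.2°) tan(+3.125°) = 0.2403, h₀ = 1.3281 rad.
Bracket: h₀ sin ϕ sin δ + cos ϕ cos δ sin h₀ = 1.3281×-0.97515×0.05452 + 0.22155×0.99851×0.97069 = -0.070609 + 0.214736 = 0.144127.
Q̄ = (S_0/π) × [bracket] = (2691/π) × 0.144127 = 123.46 W/m².
— Configuration B (ϕ=-77.2°):
Solar declination: sin δ = sin ε · sin L_s = sin 4.40° × sin 270.0° = -0.07672, so δ = -4.400°.
cos h₀ = −tan(-77.2°) tan(-4.400°) = -0.3387, h₀ = 1.9163 rad.
Bracket: h₀ sin ϕ sin δ + cos ϕ cos δ sin h₀ = 1.9163×-0.97515×-0.07672 + 0.22155×0.99705×0.94090 = 0.143365 + 0.207841 = 0.351206.
Q̄ = (S_0/π) × [bracket] = (2691/π) × 0.351206 = 300.83 W/m².
Ratio Q̄_A / Q̄_B = 123.46 / 300.83 = 0.4104.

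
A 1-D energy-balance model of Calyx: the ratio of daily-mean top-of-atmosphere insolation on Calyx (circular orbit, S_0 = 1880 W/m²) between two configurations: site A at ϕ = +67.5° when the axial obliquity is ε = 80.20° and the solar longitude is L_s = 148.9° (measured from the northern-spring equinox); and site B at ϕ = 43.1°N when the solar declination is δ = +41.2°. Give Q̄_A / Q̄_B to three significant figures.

Q̄_A / Q̄_B ≈ 1.02

— Configuration A (ϕ=+67.5°):
Solar declination: sin δ = sin ε · sin L_s = sin 80.20° × sin 148.9° = 0.50900, so δ = +30.597°.
cos h₀ = −tan(+67.5°) tan(+30.597°) = -1.4276 ≤ −1 ⇒ polar day, h₀ = π.
Bracket: h₀ sin ϕ sin δ + cos ϕ cos δ sin h₀ = 3.1416×0.92388×0.50900 + 0.38268×0.86077×0.00000 = 1.477353 + 0.000000 = 1.477353.
Q̄ = (S_0/π) × [bracket] = (1880/π) × 1.477353 = 884.08 W/m².
— Configuration B (ϕ=+43.1°):
cos h₀ = −tan(+43.1°) tan(+41.200°) = -0.8192, h₀ = 2.5308 rad.
Bracket: h₀ sin ϕ sin δ + cos ϕ cos δ sin h₀ = 2.5308×0.68327×0.65869 + 0.73016×0.75241×0.57348 = 1.139020 + 0.315058 = 1.454078.
Q̄ = (S_0/π) × [bracket] = (1880/π) × 1.454078 = 870.15 W/m².
Ratio Q̄_A / Q̄_B = 884.08 / 870.15 = 1.016.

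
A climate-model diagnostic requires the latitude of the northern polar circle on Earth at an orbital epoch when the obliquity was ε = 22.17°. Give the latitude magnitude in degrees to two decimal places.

67.83°

The polar circle is the lowest latitude that experiences at least one full rotation of continuous daylight at the northern-summer solstice; it lies at |ϕ| = 90° − ε = 90° − 22.17° = 67.83°.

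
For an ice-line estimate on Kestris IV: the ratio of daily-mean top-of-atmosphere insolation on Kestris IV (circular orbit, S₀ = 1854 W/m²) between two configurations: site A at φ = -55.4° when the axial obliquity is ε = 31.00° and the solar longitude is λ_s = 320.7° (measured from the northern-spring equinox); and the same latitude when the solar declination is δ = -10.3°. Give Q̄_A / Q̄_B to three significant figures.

— Configuration A (φ=-55.4°):
Solar declination: sin δ = sin ε · sin λ_s = sin 31.00° × sin 320.7° = -0.32622, so δ = -19.039°.
cos H₀ = −tan(-55.4°) tan(-19.039°) = -0.5002, H₀ = 2.0947 rad.
Bracket: H₀ sin φ sin δ + cos φ cos δ sin H₀ = 2.0947×-0.82314×-0.32622 + 0.56784×0.94530×0.86589 = 0.562479 + 0.464792 = 1.027271.
Q̄ = (S₀/π) × [bracket] = (1854/π) × 1.027271 = 606.24 W/m².
— Configuration B (φ=-55.4°):
cos H₀ = −tan(-55.4°) tan(-10.300°) = -0.2634, H₀ = 1.8374 rad.
Bracket: H₀ sin φ sin δ + cos φ cos δ sin H₀ = 1.8374×-0.82314×-0.17880 + 0.56784×0.98389×0.96468 = 0.270424 + 0.538959 = 0.809383.
Q̄ = (S₀/π) × [bracket] = (1854/π) × 0.809383 = 477.65 W/m².
Ratio Q̄_A / Q̄_B = 606.24 / 477.65 = 1.269.

Q̄_A / Q̄_B ≈ 1.27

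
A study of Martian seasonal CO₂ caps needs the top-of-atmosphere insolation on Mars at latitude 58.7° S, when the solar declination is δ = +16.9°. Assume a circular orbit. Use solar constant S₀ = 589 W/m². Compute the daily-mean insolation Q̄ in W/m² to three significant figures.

cos H₀ = −tan(-58.7°) tan(+16.900°) = 0.4997, H₀ = 1.0475 rad.
Bracket: H₀ sin φ sin δ + cos φ cos δ sin H₀ = 1.0475×-0.85446×0.29070 + 0.51952×0.95681×0.86620 = -0.260190 + 0.430572 = 0.170382.
Q̄ = (S₀/π) × [bracket] = (589/π) × 0.170382 = 31.94 W/m².

Q̄ ≈ 31.9 W/m²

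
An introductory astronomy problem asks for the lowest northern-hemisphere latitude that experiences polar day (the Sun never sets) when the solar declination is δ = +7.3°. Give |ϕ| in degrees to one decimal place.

|ϕ| = 82.7°

Polar day requires cos h₀ = −tan ϕ tan δ ≤ −1, i.e. tan ϕ tan δ ≥ 1.
The boundary is |tan ϕ| · |tan δ| = 1, so |ϕ| = 90° − |δ| = 90° − 7.3° = 82.7° in the northern hemisphere.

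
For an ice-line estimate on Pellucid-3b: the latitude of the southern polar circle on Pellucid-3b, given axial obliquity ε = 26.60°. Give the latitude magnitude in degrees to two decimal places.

The polar circle is the lowest latitude that experiences at least one full rotation of continuous darkness at the northern-summer solstice; it lies at |φ| = 90° − ε = 90° − 26.60° = 63.40°.

63.40°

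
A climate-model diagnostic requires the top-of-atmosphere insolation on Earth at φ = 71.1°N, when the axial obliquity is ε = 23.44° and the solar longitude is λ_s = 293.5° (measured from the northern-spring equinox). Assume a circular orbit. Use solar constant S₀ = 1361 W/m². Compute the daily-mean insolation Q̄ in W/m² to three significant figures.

Solar declination: sin δ = sin ε · sin λ_s = sin 23.44° × sin 293.5° = -0.36480, so δ = -21.395°.
cos H₀ = −tan(+71.1°) tan(-21.395°) = 1.1443 ≥ 1 ⇒ polar night, H₀ = 0 and Q̄ = 0.

Q̄ ≈ 0.00 W/m²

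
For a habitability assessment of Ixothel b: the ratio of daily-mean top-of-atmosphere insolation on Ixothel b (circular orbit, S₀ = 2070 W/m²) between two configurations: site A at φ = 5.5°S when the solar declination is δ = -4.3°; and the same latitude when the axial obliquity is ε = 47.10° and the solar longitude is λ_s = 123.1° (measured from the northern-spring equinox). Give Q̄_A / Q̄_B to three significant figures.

Q̄_A / Q̄_B ≈ 1.44

— Configuration A (φ=-5.5°):
cos H₀ = −tan(-5.5°) tan(-4.300°) = -0.0072, H₀ = 1.5780 rad.
Bracket: H₀ sin φ sin δ + cos φ cos δ sin H₀ = 1.5780×-0.09585×-0.07498 + 0.99540×0.99719×0.99997 = 0.011341 + 0.992573 = 1.003914.
Q̄ = (S₀/π) × [bracket] = (2070/π) × 1.003914 = 661.48 W/m².
— Configuration B (φ=-5.5°):
Solar declination: sin δ = sin ε · sin λ_s = sin 47.10° × sin 123.1° = 0.61366, so δ = +37.855°.
cos H₀ = −tan(-5.5°) tan(+37.855°) = 0.0748, H₀ = 1.4959 rad.
Bracket: H₀ sin φ sin δ + cos φ cos δ sin H₀ = 1.4959×-0.09585×0.61366 + 0.99540×0.78957×0.99720 = -0.087988 + 0.783737 = 0.695749.
Q̄ = (S₀/π) × [bracket] = (2070/π) × 0.695749 = 458.43 W/m².
Ratio Q̄_A / Q̄_B = 661.48 / 458.43 = 1.443.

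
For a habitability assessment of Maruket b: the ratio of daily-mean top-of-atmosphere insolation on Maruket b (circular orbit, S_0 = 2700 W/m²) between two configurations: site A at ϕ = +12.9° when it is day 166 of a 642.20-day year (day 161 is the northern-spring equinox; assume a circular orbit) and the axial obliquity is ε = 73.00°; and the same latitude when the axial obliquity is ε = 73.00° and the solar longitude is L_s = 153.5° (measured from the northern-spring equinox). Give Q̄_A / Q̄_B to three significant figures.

Q̄_A / Q̄_B ≈ 0.955

— Configuration A (ϕ=+12.9°):
Solar longitude: L_s = 360° × (166 − 161)/642.20 = 2.803°.
sin δ = sin 73.00° × sin 2.803° = 0.04676, so δ = +2.680°.
cos h₀ = −tan(+12.9°) tan(+2.680°) = -0.0107, h₀ = 1.5815 rad.
Bracket: h₀ sin ϕ sin δ + cos ϕ cos δ sin h₀ = 1.5815×0.22325×0.04676 + 0.97476×0.99891×0.99994 = 0.016510 + 0.973639 = 0.990149.
Q̄ = (S_0/π) × [bracket] = (2700/π) × 0.990149 = 850.97 W/m².
— Configuration B (ϕ=+12.9°):
Solar declination: sin δ = sin ε · sin L_s = sin 73.00° × sin 153.5° = 0.42670, so δ = +25.258°.
cos h₀ = −tan(+12.9°) tan(+25.258°) = -0.1081, h₀ = 1.6791 rad.
Bracket: h₀ sin ϕ sin δ + cos ϕ cos δ sin h₀ = 1.6791×0.22325×0.42670 + 0.97476×0.90439×0.99414 = 0.159952 + 0.876397 = 1.036349.
Q̄ = (S_0/π) × [bracket] = (2700/π) × 1.036349 = 890.68 W/m².
Ratio Q̄_A / Q̄_B = 850.97 / 890.68 = 0.9554.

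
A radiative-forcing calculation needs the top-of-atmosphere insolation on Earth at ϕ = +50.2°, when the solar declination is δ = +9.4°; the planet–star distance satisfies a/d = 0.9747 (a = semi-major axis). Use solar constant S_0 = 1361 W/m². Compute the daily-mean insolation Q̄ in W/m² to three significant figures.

Q̄ ≈ 346 W/m²

cos h₀ = −tan(+50.2°) tan(+9.400°) = -0.1987, h₀ = 1.7708 rad.
Bracket: h₀ sin ϕ sin δ + cos ϕ cos δ sin h₀ = 1.7708×0.76828×0.16333 + 0.64011×0.98657×0.98006 = 0.222206 + 0.618921 = 0.841127.
Inverse-square distance factor (a/d)² = 0.9747² = 0.950040.
Q̄ = (S_0/π) × 0.950040 × [bracket] = (1361/π) × 0.950040 × 0.841127 = 346.2 W/m².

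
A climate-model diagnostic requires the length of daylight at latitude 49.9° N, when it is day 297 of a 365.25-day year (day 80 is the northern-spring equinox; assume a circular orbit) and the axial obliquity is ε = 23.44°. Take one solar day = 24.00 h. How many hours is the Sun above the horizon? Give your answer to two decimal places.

9.91 h

Solar longitude: λ_s = 360° × (297 − 80)/365.25 = 213.881°.
sin δ = sin 23.44° × sin 213.881° = -0.22175, so δ = -12.812°.
cos H₀ = −tan φ · tan δ = −tan(+49.9°) × tan(-12.812°) = 0.2701, so H₀ = 1.2973 rad = 74.33°.
Daylight = 2H₀/(2π) × 24.00 h = (1.2973/π) × 24.00 = 9.91 h.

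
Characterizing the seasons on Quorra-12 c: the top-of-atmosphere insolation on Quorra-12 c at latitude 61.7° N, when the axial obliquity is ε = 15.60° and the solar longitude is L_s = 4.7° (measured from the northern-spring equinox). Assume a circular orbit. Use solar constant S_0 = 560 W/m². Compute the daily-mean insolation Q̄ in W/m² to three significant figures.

Solar declination: sin δ = sin ε · sin L_s = sin 15.60° × sin 4.7° = 0.02203, so δ = +1.263°.
cos h₀ = −tan(+61.7°) tan(+1.263°) = -0.0409, h₀ = 1.6117 rad.
Bracket: h₀ sin ϕ sin δ + cos ϕ cos δ sin h₀ = 1.6117×0.88048×0.02203 + 0.47409×0.99976×0.99916 = 0.031262 + 0.473578 = 0.504840.
Q̄ = (S_0/π) × [bracket] = (560/π) × 0.504840 = 89.99 W/m².

Q̄ ≈ 90.0 W/m²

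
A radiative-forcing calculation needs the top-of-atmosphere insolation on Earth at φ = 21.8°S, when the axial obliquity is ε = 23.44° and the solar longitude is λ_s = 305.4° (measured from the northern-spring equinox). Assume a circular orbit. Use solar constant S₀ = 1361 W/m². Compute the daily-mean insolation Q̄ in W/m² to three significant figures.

Q̄ ≈ 466 W/m²

Solar declination: sin δ = sin ε · sin λ_s = sin 23.44° × sin 305.4° = -0.32425, so δ = -18.920°.
cos H₀ = −tan(-21.8°) tan(-18.920°) = -0.1371, H₀ = 1.7083 rad.
Bracket: H₀ sin φ sin δ + cos φ cos δ sin H₀ = 1.7083×-0.37137×-0.32425 + 0.92849×0.94597×0.99056 = 0.205708 + 0.870032 = 1.075740.
Q̄ = (S₀/π) × [bracket] = (1361/π) × 1.075740 = 466.0 W/m².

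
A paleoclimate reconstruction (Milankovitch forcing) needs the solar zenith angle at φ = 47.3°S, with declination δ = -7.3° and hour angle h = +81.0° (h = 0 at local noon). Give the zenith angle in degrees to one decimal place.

θ_z = 78.5°

cos θ_z = sin φ sin δ + cos φ cos δ cos h = 0.093382 + 0.105228 = 0.198610.
θ_z = arccos(0.198610) = 78.5°.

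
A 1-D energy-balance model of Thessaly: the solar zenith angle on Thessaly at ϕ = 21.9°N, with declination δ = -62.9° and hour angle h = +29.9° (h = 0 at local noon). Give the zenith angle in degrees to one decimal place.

θ_z = 88.0°

cos θ_z = sin ϕ sin δ + cos ϕ cos δ cos h = -0.332039 + 0.366412 = 0.034373.
θ_z = arccos(0.034373) = 88.0°.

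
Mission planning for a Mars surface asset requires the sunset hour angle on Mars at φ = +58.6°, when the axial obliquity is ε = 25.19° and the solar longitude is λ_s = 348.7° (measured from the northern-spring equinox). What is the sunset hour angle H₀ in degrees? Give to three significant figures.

H₀ = 82.1°

Solar declination: sin δ = sin ε · sin λ_s = sin 25.19° × sin 348.7° = -0.08340, so δ = -4.784°.
cos H₀ = −tan φ · tan δ = −tan(+58.6°) × tan(-4.784°) = 0.1371, so H₀ = 1.4333 rad = 82.12°.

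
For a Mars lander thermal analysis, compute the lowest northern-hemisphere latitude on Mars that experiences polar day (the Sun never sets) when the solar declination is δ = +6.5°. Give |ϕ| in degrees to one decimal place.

Polar day requires cos h₀ = −tan ϕ tan δ ≤ −1, i.e. tan ϕ tan δ ≥ 1.
The boundary is |tan ϕ| · |tan δ| = 1, so |ϕ| = 90° − |δ| = 90° − 6.5° = 83.5° in the northern hemisphere.

|ϕ| = 83.5°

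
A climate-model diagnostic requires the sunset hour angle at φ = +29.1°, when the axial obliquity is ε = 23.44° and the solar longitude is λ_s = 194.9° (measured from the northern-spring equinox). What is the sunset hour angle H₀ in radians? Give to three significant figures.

H₀ = 1.51 rad

Solar declination: sin δ = sin ε · sin λ_s = sin 23.44° × sin 194.9° = -0.10228, so δ = -5.871°.
cos H₀ = −tan φ · tan δ = −tan(+29.1°) × tan(-5.871°) = 0.0572, so H₀ = 1.5135 rad = 86.72°.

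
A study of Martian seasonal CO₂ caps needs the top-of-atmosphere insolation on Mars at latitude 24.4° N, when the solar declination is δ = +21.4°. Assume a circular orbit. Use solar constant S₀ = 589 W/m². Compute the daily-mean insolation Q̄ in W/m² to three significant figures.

Q̄ ≈ 206 W/m²

cos H₀ = −tan(+24.4°) tan(+21.400°) = -0.1778, H₀ = 1.7495 rad.
Bracket: H₀ sin φ sin δ + cos φ cos δ sin H₀ = 1.7495×0.41310×0.36488 + 0.91068×0.93106×0.98407 = 0.263706 + 0.834391 = 1.098097.
Q̄ = (S₀/π) × [bracket] = (589/π) × 1.098097 = 205.9 W/m².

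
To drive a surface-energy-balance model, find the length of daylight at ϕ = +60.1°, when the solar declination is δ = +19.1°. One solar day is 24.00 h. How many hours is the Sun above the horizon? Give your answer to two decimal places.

cos h₀ = −tan ϕ · tan δ = −tan(+60.1°) × tan(+19.100°) = -0.6022, so h₀ = 2.2171 rad = 127.03°.
Daylight = 2h₀/(2π) × 24.00 h = (2.2171/π) × 24.00 = 16.94 h.

16.94 h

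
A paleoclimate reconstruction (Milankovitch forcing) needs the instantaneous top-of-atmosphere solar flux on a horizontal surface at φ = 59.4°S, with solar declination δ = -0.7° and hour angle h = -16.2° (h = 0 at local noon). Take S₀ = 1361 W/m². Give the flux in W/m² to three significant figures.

cos θ_z = sin φ sin δ + cos φ cos δ cos h = 0.010516 + 0.488793 = 0.499309.
Flux = S₀ · cos θ_z = 1361 × 0.499309 = 679.6 W/m².

680 W/m²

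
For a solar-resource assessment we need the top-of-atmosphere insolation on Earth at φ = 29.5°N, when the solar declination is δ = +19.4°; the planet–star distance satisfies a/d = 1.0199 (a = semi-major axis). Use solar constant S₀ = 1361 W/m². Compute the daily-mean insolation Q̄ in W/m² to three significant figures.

Q̄ ≈ 493 W/m²

cos H₀ = −tan(+29.5°) tan(+19.400°) = -0.1992, H₀ = 1.7714 rad.
Bracket: H₀ sin φ sin δ + cos φ cos δ sin H₀ = 1.7714×0.49242×0.33216 + 0.87036×0.94322×0.97995 = 0.289734 + 0.804481 = 1.094215.
Inverse-square distance factor (a/d)² = 1.0199² = 1.040196.
Q̄ = (S₀/π) × 1.040196 × [bracket] = (1361/π) × 1.040196 × 1.094215 = 493.1 W/m².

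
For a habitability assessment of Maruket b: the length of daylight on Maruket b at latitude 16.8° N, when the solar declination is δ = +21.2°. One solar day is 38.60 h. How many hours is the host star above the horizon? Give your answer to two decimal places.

cos H₀ = −tan φ · tan δ = −tan(+16.8°) × tan(+21.200°) = -0.1171, so H₀ = 1.6882 rad = 96.73°.
Daylight = 2H₀/(2π) × 38.60 h = (1.6882/π) × 38.60 = 20.74 h.

20.74 h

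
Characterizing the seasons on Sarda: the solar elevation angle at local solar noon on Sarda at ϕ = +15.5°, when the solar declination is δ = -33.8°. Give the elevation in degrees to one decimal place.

40.7°

At local noon the hour angle is zero, so the zenith angle equals |ϕ − δ| = |+15.5° − (-33.800°)| = 49.300°.
Elevation = 90° − 49.300° = 40.7°.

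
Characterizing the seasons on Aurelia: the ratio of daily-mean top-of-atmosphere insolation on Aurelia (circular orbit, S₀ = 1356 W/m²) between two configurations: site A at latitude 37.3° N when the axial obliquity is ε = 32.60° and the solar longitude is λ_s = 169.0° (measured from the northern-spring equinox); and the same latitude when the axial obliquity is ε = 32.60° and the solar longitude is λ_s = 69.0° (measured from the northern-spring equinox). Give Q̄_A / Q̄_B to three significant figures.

— Configuration A (φ=+37.3°):
Solar declination: sin δ = sin ε · sin λ_s = sin 32.60° × sin 169.0° = 0.10280, so δ = +5.901°.
cos H₀ = −tan(+37.3°) tan(+5.901°) = -0.0787, H₀ = 1.6496 rad.
Bracket: H₀ sin φ sin δ + cos φ cos δ sin H₀ = 1.6496×0.60599×0.10280 + 0.79547×0.99470×0.99690 = 0.102763 + 0.788801 = 0.891564.
Q̄ = (S₀/π) × [bracket] = (1356/π) × 0.891564 = 384.82 W/m².
— Configuration B (φ=+37.3°):
Solar declination: sin δ = sin ε · sin λ_s = sin 32.60° × sin 69.0° = 0.50299, so δ = +30.198°.
cos H₀ = −tan(+37.3°) tan(+30.198°) = -0.4433, H₀ = 2.0301 rad.
Bracket: H₀ sin φ sin δ + cos φ cos δ sin H₀ = 2.0301×0.60599×0.50299 + 0.79547×0.86429×0.89636 = 0.618789 + 0.616263 = 1.235052.
Q̄ = (S₀/π) × [bracket] = (1356/π) × 1.235052 = 533.08 W/m².
Ratio Q̄_A / Q̄_B = 384.82 / 533.08 = 0.7219.

Q̄_A / Q̄_B ≈ 0.722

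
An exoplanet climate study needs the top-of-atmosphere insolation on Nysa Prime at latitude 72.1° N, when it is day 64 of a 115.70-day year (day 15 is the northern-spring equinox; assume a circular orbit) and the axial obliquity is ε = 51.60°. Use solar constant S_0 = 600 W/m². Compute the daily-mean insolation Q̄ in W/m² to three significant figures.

Solar longitude: L_s = 360° × (64 − 15)/115.70 = 152.463°.
sin δ = sin 51.60° × sin 152.463° = 0.36231, so δ = +21.242°.
cos h₀ = −tan(+72.1°) tan(+21.242°) = -1.2035 ≤ −1 ⇒ polar day, h₀ = π.
Bracket: h₀ sin ϕ sin δ + cos ϕ cos δ sin h₀ = 3.1416×0.95159×0.36231 + 0.30736×0.93206×0.00000 = 1.083131 + 0.000000 = 1.083131.
Q̄ = (S_0/π) × [bracket] = (600/π) × 1.083131 = 206.9 W/m².

Q̄ ≈ 207 W/m²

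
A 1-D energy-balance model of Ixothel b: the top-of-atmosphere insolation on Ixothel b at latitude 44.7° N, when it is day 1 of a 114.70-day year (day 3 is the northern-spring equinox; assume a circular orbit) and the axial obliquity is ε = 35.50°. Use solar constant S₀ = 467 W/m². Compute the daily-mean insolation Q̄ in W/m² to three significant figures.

Solar longitude: λ_s = 360° × (1 − 3)/114.70 = -6.277°, i.e. -6.277° + 360° = 353.723°.
sin δ = sin 35.50° × sin 353.723° = -0.06349, so δ = -3.640°.
cos H₀ = −tan(+44.7°) tan(-3.640°) = 0.0630, H₀ = 1.5078 rad.
Bracket: H₀ sin φ sin δ + cos φ cos δ sin H₀ = 1.5078×0.70339×-0.06349 + 0.71080×0.99798×0.99802 = -0.067336 + 0.707960 = 0.640624.
Q̄ = (S₀/π) × [bracket] = (467/π) × 0.640624 = 95.23 W/m².

Q̄ ≈ 95.2 W/m²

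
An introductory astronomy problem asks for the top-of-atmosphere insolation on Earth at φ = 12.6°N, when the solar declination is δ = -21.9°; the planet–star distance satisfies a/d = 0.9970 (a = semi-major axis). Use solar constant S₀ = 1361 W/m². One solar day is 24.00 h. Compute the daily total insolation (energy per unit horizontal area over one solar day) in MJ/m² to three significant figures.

cos H₀ = −tan(+12.6°) tan(-21.900°) = 0.0899, H₀ = 1.4808 rad.
Bracket: H₀ sin φ sin δ + cos φ cos δ sin H₀ = 1.4808×0.21814×-0.37299 + 0.97592×0.92784×0.99595 = -0.120484 + 0.901830 = 0.781346.
Inverse-square distance factor (a/d)² = 0.9970² = 0.994009.
Q̄ = (S₀/π) × 0.994009 × [bracket] = (1361/π) × 0.994009 × 0.781346 = 336.47 W/m².
Daily total = Q̄ × 24.00 h × 3600 s/h = 336.47 × 24.00 × 3600 / 10⁶ = 29.07 MJ/m².

29.1 MJ/m²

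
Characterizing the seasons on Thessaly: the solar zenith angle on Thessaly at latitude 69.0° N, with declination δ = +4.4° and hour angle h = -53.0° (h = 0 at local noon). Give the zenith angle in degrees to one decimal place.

θ_z = 73.3°

cos θ_z = sin φ sin δ + cos φ cos δ cos h = 0.071623 + 0.215036 = 0.286659.
θ_z = arccos(0.286659) = 73.3°.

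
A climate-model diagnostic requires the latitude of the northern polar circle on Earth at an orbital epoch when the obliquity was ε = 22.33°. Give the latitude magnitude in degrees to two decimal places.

67.67°

The polar circle is the lowest latitude that experiences at least one full rotation of continuous daylight at the northern-summer solstice; it lies at |φ| = 90° − ε = 90° − 22.33° = 67.67°.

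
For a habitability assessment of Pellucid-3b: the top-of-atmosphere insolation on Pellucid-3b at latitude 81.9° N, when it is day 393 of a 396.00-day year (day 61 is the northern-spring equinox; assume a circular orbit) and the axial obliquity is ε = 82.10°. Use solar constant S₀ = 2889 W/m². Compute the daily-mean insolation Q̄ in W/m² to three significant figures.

Solar longitude: λ_s = 360° × (393 − 61)/396.00 = 301.818°.
sin δ = sin 82.10° × sin 301.818° = -0.84166, so δ = -57.316°.
cos H₀ = −tan(+81.9°) tan(-57.316°) = 10.9514 ≥ 1 ⇒ polar night, H₀ = 0 and Q̄ = 0.

Q̄ ≈ 0.00 W/m²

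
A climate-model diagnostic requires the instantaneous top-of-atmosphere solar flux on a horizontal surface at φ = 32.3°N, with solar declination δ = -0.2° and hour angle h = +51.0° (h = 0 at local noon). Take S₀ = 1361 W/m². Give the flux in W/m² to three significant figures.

cos θ_z = sin φ sin δ + cos φ cos δ cos h = -0.001865 + 0.531937 = 0.530072.
Flux = S₀ · cos θ_z = 1361 × 0.530072 = 721.4 W/m².

721 W/m²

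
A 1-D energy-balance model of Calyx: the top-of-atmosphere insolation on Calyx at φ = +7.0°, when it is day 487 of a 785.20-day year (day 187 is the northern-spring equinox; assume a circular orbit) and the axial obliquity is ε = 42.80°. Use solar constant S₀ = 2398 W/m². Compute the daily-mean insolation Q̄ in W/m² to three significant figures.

Q̄ ≈ 742 W/m²

Solar longitude: λ_s = 360° × (487 − 187)/785.20 = 137.545°.
sin δ = sin 42.80° × sin 137.545° = 0.45863, so δ = +27.299°.
cos H₀ = −tan(+7.0°) tan(+27.299°) = -0.0634, H₀ = 1.6342 rad.
Bracket: H₀ sin φ sin δ + cos φ cos δ sin H₀ = 1.6342×0.12187×0.45863 + 0.99255×0.88863×0.99799 = 0.091341 + 0.880237 = 0.971578.
Q̄ = (S₀/π) × [bracket] = (2398/π) × 0.971578 = 741.6 W/m².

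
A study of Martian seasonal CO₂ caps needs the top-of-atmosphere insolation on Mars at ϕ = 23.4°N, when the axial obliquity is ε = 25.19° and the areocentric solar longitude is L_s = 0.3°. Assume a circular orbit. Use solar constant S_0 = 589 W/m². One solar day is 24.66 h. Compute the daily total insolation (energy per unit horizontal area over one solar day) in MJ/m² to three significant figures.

sin δ = sin 25.19° × sin 0.3° = 0.00223, so δ = +0.128°.
cos h₀ = −tan(+23.4°) tan(+0.128°) = -0.0010, h₀ = 1.5718 rad.
Bracket: h₀ sin ϕ sin δ + cos ϕ cos δ sin h₀ = 1.5718×0.39715×0.00223 + 0.91775×1.00000×1.00000 = 0.001392 + 0.917750 = 0.919142.
Q̄ = (S_0/π) × [bracket] = (589/π) × 0.919142 = 172.32 W/m².
Daily total = Q̄ × 24.66 h × 3600 s/h = 172.32 × 24.66 × 3600 / 10⁶ = 15.30 MJ/m².

15.3 MJ/m²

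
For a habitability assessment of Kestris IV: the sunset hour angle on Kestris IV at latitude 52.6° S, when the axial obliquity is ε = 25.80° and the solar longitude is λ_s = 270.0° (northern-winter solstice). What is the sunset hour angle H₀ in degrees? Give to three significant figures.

Solar declination: sin δ = sin ε · sin λ_s = sin 25.80° × sin 270.0° = -0.43523, so δ = -25.800°.
cos H₀ = −tan φ · tan δ = −tan(-52.6°) × tan(-25.800°) = -0.6323, so H₀ = 2.2553 rad = 129.22°.

H₀ = 129°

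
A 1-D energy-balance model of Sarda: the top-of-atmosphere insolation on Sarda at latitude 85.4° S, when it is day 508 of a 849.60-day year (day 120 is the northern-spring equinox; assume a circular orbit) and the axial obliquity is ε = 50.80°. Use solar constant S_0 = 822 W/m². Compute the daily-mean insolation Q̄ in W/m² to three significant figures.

Q̄ ≈ 0.00 W/m²

Solar longitude: L_s = 360° × (508 − 120)/849.60 = 164.407°.
sin δ = sin 50.80° × sin 164.407° = 0.20831, so δ = +12.023°.
cos h₀ = −tan(-85.4°) tan(+12.023°) = 2.6471 ≥ 1 ⇒ polar night, h₀ = 0 and Q̄ = 0.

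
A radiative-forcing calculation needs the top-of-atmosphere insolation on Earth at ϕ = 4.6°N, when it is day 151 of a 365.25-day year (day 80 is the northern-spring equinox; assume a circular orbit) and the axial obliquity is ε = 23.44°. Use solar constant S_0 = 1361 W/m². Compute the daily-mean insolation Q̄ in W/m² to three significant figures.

Q̄ ≈ 421 W/m²

Solar longitude: L_s = 360° × (151 − 80)/365.25 = 69.979°.
sin δ = sin 23.44° × sin 69.979° = 0.37375, so δ = +21.947°.
cos h₀ = −tan(+4.6°) tan(+21.947°) = -0.0324, h₀ = 1.6032 rad.
Bracket: h₀ sin ϕ sin δ + cos ϕ cos δ sin h₀ = 1.6032×0.08020×0.37375 + 0.99678×0.92753×0.99947 = 0.048056 + 0.924053 = 0.972109.
Q̄ = (S_0/π) × [bracket] = (1361/π) × 0.972109 = 421.1 W/m².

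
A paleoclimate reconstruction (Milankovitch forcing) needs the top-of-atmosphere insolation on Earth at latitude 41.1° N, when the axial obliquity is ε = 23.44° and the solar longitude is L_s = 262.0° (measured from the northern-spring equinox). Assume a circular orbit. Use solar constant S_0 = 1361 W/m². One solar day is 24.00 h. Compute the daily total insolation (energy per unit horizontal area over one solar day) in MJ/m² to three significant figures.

Solar declination: sin δ = sin ε · sin L_s = sin 23.44° × sin 262.0° = -0.39392, so δ = -23.198°.
cos h₀ = −tan(+41.1°) tan(-23.198°) = 0.3739, h₀ = 1.1876 rad.
Bracket: h₀ sin ϕ sin δ + cos ϕ cos δ sin h₀ = 1.1876×0.65738×-0.39392 + 0.75356×0.91915×0.92748 = -0.307535 + 0.642405 = 0.334870.
Q̄ = (S_0/π) × [bracket] = (1361/π) × 0.334870 = 145.07 W/m².
Daily total = Q̄ × 24.00 h × 3600 s/h = 145.07 × 24.00 × 3600 / 10⁶ = 12.53 MJ/m².

12.5 MJ/m²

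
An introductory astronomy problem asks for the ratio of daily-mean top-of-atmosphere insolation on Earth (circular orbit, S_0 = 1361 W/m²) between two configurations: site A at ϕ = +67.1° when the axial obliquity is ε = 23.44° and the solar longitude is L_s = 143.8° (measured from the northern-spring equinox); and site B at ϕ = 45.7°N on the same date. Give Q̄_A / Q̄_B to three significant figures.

Q̄_A / Q̄_B ≈ 0.811

— Configuration A (ϕ=+67.1°):
Solar declination: sin δ = sin ε · sin L_s = sin 23.44° × sin 143.8° = 0.23494, so δ = +13.588°.
cos h₀ = −tan(+67.1°) tan(+13.588°) = -0.5722, h₀ = 2.1800 rad.
Bracket: h₀ sin ϕ sin δ + cos ϕ cos δ sin h₀ = 2.1800×0.92119×0.23494 + 0.38912×0.97201×0.82012 = 0.471805 + 0.310193 = 0.781998.
Q̄ = (S_0/π) × [bracket] = (1361/π) × 0.781998 = 338.78 W/m².
— Configuration B (ϕ=+45.7°):
cos h₀ = −tan(+45.7°) tan(+13.588°) = -0.2477, h₀ = 1.8211 rad.
Bracket: h₀ sin ϕ sin δ + cos ϕ cos δ sin h₀ = 1.8211×0.71569×0.23494 + 0.69842×0.97201×0.96884 = 0.306207 + 0.657718 = 0.963925.
Q̄ = (S_0/π) × [bracket] = (1361/π) × 0.963925 = 417.59 W/m².
Ratio Q̄_A / Q̄_B = 338.78 / 417.59 = 0.8113.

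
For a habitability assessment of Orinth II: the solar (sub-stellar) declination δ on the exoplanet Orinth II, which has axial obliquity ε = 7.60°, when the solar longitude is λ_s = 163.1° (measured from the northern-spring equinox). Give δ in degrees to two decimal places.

δ = +2.20°

sin δ = sin ε · sin λ_s = sin 7.60° × sin 163.1° = 0.038447.
δ = arcsin(0.038447) = +2.20°.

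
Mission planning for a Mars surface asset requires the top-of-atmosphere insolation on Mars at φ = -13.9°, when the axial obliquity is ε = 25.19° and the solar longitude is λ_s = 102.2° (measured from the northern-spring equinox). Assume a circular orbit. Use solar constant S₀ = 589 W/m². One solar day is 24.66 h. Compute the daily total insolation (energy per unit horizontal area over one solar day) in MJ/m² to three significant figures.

12.2 MJ/m²

Solar declination: sin δ = sin ε · sin λ_s = sin 25.19° × sin 102.2° = 0.41601, so δ = +24.583°.
cos H₀ = −tan(-13.9°) tan(+24.583°) = 0.1132, H₀ = 1.4573 rad.
Bracket: H₀ sin φ sin δ + cos φ cos δ sin H₀ = 1.4573×-0.24023×0.41601 + 0.97072×0.90936×0.99357 = -0.145640 + 0.877058 = 0.731418.
Q̄ = (S₀/π) × [bracket] = (589/π) × 0.731418 = 137.13 W/m².
Daily total = Q̄ × 24.66 h × 3600 s/h = 137.13 × 24.66 × 3600 / 10⁶ = 12.17 MJ/m².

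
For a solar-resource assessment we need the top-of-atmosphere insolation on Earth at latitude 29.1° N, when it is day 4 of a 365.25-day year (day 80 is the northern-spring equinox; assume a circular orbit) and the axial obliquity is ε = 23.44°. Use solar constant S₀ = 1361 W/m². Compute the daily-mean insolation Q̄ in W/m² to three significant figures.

Q̄ ≈ 232 W/m²

Solar longitude: λ_s = 360° × (4 − 80)/365.25 = -74.908°, i.e. -74.908° + 360° = 285.092°.
sin δ = sin 23.44° × sin 285.092° = -0.38407, so δ = -22.586°.
cos H₀ = −tan(+29.1°) tan(-22.586°) = 0.2315, H₀ = 1.3372 rad.
Bracket: H₀ sin φ sin δ + cos φ cos δ sin H₀ = 1.3372×0.48634×-0.38407 + 0.87377×0.92330×0.97283 = -0.249774 + 0.784832 = 0.535058.
Q̄ = (S₀/π) × [bracket] = (1361/π) × 0.535058 = 231.8 W/m².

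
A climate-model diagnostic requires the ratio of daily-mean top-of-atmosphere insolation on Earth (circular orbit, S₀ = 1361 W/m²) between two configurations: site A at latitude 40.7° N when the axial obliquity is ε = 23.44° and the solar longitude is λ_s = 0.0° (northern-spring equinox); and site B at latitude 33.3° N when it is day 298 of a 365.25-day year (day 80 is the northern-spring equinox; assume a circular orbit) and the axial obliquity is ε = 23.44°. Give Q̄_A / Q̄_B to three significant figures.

Q̄_A / Q̄_B ≈ 1.21

— Configuration A (φ=+40.7°):
Solar declination: sin δ = sin ε · sin λ_s = sin 23.44° × sin 0.0° = 0.00000, so δ = +0.000°.
cos H₀ = −tan(+40.7°) tan(+0.000°) = -0.0000, H₀ = 1.5708 rad.
Bracket: H₀ sin φ sin δ + cos φ cos δ sin H₀ = 1.5708×0.65210×0.00000 + 0.75813×1.00000×1.00000 = 0.000000 + 0.758130 = 0.758130.
Q̄ = (S₀/π) × [bracket] = (1361/π) × 0.758130 = 328.44 W/m².
— Configuration B (φ=+33.3°):
Solar longitude: λ_s = 360° × (298 − 80)/365.25 = 214.867°.
sin δ = sin 23.44° × sin 214.867° = -0.22740, so δ = -13.144°.
cos H₀ = −tan(+33.3°) tan(-13.144°) = 0.1534, H₀ = 1.4168 rad.
Bracket: H₀ sin φ sin δ + cos φ cos δ sin H₀ = 1.4168×0.54902×-0.22740 + 0.83581×0.97380×0.98817 = -0.176883 + 0.804283 = 0.627400.
Q̄ = (S₀/π) × [bracket] = (1361/π) × 0.627400 = 271.80 W/m².
Ratio Q̄_A / Q̄_B = 328.44 / 271.80 = 1.208.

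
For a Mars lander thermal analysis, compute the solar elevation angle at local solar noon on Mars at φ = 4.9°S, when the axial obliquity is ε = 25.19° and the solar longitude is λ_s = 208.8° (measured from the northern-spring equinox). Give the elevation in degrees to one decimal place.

83.1°

Solar declination: sin δ = sin ε · sin λ_s = sin 25.19° × sin 208.8° = -0.20504, so δ = -11.832°.
At local noon the hour angle is zero, so the zenith angle equals |φ − δ| = |-4.9° − (-11.832°)| = 6.932°.
Elevation = 90° − 6.932° = 83.1°.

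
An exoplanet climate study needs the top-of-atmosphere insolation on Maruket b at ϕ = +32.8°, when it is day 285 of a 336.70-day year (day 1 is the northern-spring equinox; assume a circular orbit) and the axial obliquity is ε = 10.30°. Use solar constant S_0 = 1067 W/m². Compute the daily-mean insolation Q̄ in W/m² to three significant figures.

Q̄ ≈ 241 W/m²

Solar longitude: L_s = 360° × (285 − 1)/336.70 = 303.653°.
sin δ = sin 10.30° × sin 303.653° = -0.14884, so δ = -8.559°.
cos h₀ = −tan(+32.8°) tan(-8.559°) = 0.0970, h₀ = 1.4736 rad.
Bracket: h₀ sin ϕ sin δ + cos ϕ cos δ sin h₀ = 1.4736×0.54171×-0.14884 + 0.84057×0.98886×0.99528 = -0.118814 + 0.827283 = 0.708469.
Q̄ = (S_0/π) × [bracket] = (1067/π) × 0.708469 = 240.6 W/m².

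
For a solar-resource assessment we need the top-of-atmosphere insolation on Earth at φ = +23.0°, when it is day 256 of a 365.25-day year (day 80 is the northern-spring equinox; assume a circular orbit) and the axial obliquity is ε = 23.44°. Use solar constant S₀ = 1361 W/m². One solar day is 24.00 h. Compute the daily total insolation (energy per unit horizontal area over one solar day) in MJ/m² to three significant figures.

35.5 MJ/m²

Solar longitude: λ_s = 360° × (256 − 80)/365.25 = 173.470°.
sin δ = sin 23.44° × sin 173.470° = 0.04524, so δ = +2.593°.
cos H₀ = −tan(+23.0°) tan(+2.593°) = -0.0192, H₀ = 1.5900 rad.
Bracket: H₀ sin φ sin δ + cos φ cos δ sin H₀ = 1.5900×0.39073×0.04524 + 0.92050×0.99898×0.99982 = 0.028106 + 0.919396 = 0.947502.
Q̄ = (S₀/π) × [bracket] = (1361/π) × 0.947502 = 410.48 W/m².
Daily total = Q̄ × 24.00 h × 3600 s/h = 410.48 × 24.00 × 3600 / 10⁶ = 35.47 MJ/m².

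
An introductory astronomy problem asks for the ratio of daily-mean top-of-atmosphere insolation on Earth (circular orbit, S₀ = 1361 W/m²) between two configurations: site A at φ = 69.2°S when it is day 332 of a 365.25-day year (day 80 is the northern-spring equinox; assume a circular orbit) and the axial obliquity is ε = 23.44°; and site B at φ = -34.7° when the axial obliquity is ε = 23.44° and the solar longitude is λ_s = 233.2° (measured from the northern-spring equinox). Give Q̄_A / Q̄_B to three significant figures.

Q̄_A / Q̄_B ≈ 1.00

— Configuration A (φ=-69.2°):
Solar longitude: λ_s = 360° × (332 − 80)/365.25 = 248.378°.
sin δ = sin 23.44° × sin 248.378° = -0.36980, so δ = -21.703°.
cos H₀ = −tan(-69.2°) tan(-21.703°) = -1.0478 ≤ −1 ⇒ polar day, H₀ = π.
Bracket: H₀ sin φ sin δ + cos φ cos δ sin H₀ = 3.1416×-0.93483×-0.36980 + 0.35511×0.92911×0.00000 = 1.086052 + 0.000000 = 1.086052.
Q̄ = (S₀/π) × [bracket] = (1361/π) × 1.086052 = 470.50 W/m².
— Configuration B (φ=-34.7°):
Solar declination: sin δ = sin ε · sin λ_s = sin 23.44° × sin 233.2° = -0.31852, so δ = -18.574°.
cos H₀ = −tan(-34.7°) tan(-18.574°) = -0.2327, H₀ = 1.8056 rad.
Bracket: H₀ sin φ sin δ + cos φ cos δ sin H₀ = 1.8056×-0.56928×-0.31852 + 0.82214×0.94792×0.97255 = 0.327404 + 0.757931 = 1.085335.
Q̄ = (S₀/π) × [bracket] = (1361/π) × 1.085335 = 470.19 W/m².
Ratio Q̄_A / Q̄_B = 470.50 / 470.19 = 1.001.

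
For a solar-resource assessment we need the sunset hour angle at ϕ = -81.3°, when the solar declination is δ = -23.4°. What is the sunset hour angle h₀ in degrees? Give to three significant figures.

Sunrise equation: cos h₀ = −tan ϕ · tan δ = -2.8280 ≤ −1, so the Sun never sets (polar day) and h₀ = π.

h₀ = 180°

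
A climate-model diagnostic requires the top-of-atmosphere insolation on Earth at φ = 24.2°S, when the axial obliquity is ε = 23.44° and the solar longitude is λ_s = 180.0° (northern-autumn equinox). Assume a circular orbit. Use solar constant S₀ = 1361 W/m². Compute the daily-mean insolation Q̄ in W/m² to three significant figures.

Q̄ ≈ 395 W/m²

Solar declination: sin δ = sin ε · sin λ_s = sin 23.44° × sin 180.0° = 0.00000, so δ = +0.000°.
cos H₀ = −tan(-24.2°) tan(+0.000°) = 0.0000, H₀ = 1.5708 rad.
Bracket: H₀ sin φ sin δ + cos φ cos δ sin H₀ = 1.5708×-0.40992×0.00000 + 0.91212×1.00000×1.00000 = -0.000000 + 0.912120 = 0.912120.
Q̄ = (S₀/π) × [bracket] = (1361/π) × 0.912120 = 395.1 W/m².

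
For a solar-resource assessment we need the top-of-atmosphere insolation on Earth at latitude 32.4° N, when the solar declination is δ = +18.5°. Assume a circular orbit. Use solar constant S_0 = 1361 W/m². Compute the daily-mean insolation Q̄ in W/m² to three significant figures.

cos h₀ = −tan(+32.4°) tan(+18.500°) = -0.2123, h₀ = 1.7848 rad.
Bracket: h₀ sin ϕ sin δ + cos ϕ cos δ sin h₀ = 1.7848×0.53583×0.31730 + 0.84433×0.94832×0.97720 = 0.303450 + 0.782439 = 1.085889.
Q̄ = (S_0/π) × [bracket] = (1361/π) × 1.085889 = 470.4 W/m².

Q̄ ≈ 470 W/m²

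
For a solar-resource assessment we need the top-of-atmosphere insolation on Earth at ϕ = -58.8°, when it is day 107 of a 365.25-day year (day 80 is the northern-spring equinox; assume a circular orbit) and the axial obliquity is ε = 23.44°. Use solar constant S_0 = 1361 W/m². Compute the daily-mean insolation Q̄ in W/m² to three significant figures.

Q̄ ≈ 127 W/m²

Solar longitude: L_s = 360° × (107 − 80)/365.25 = 26.612°.
sin δ = sin 23.44° × sin 26.612° = 0.17819, so δ = +10.264°.
cos h₀ = −tan(-58.8°) tan(+10.264°) = 0.2990, h₀ = 1.2671 rad.
Bracket: h₀ sin ϕ sin δ + cos ϕ cos δ sin h₀ = 1.2671×-0.85536×0.17819 + 0.51803×0.98400×0.95425 = -0.193127 + 0.486421 = 0.293294.
Q̄ = (S_0/π) × [bracket] = (1361/π) × 0.293294 = 127.1 W/m².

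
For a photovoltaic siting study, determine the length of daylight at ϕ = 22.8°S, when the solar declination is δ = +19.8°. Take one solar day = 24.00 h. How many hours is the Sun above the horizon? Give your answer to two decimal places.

cos h₀ = −tan ϕ · tan δ = −tan(-22.8°) × tan(+19.800°) = 0.1513, so h₀ = 1.4189 rad = 81.30°.
Daylight = 2h₀/(2π) × 24.00 h = (1.4189/π) × 24.00 = 10.84 h.

10.84 h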